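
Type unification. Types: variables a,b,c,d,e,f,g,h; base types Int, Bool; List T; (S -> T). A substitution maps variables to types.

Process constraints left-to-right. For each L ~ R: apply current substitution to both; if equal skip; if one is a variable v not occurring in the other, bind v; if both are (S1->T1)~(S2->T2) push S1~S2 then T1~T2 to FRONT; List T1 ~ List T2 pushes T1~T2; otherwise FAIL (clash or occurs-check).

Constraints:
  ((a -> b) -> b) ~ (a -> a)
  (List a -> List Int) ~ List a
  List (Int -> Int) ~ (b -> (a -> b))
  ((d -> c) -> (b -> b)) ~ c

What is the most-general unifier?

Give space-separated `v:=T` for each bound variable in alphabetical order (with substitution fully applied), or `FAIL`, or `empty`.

step 1: unify ((a -> b) -> b) ~ (a -> a)  [subst: {-} | 3 pending]
  -> decompose arrow: push (a -> b)~a, b~a
step 2: unify (a -> b) ~ a  [subst: {-} | 4 pending]
  occurs-check fail

Answer: FAIL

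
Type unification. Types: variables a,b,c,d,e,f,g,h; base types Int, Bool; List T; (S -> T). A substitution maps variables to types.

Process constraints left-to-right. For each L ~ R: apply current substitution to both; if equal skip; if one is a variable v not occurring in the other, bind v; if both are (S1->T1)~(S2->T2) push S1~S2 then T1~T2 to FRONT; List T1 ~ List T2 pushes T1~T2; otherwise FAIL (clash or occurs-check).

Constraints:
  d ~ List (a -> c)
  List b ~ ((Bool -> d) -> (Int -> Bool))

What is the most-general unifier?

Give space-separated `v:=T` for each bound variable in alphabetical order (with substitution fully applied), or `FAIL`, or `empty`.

Answer: FAIL

Derivation:
step 1: unify d ~ List (a -> c)  [subst: {-} | 1 pending]
  bind d := List (a -> c)
step 2: unify List b ~ ((Bool -> List (a -> c)) -> (Int -> Bool))  [subst: {d:=List (a -> c)} | 0 pending]
  clash: List b vs ((Bool -> List (a -> c)) -> (Int -> Bool))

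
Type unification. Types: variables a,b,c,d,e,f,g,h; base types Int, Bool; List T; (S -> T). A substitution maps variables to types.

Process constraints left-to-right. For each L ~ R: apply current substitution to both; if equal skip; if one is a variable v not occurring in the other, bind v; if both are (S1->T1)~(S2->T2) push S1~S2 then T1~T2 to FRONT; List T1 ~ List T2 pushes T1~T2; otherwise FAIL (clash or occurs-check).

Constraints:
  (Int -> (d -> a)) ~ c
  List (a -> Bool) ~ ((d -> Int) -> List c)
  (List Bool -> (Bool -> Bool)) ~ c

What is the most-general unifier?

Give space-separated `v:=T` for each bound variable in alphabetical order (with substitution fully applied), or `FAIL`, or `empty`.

Answer: FAIL

Derivation:
step 1: unify (Int -> (d -> a)) ~ c  [subst: {-} | 2 pending]
  bind c := (Int -> (d -> a))
step 2: unify List (a -> Bool) ~ ((d -> Int) -> List (Int -> (d -> a)))  [subst: {c:=(Int -> (d -> a))} | 1 pending]
  clash: List (a -> Bool) vs ((d -> Int) -> List (Int -> (d -> a)))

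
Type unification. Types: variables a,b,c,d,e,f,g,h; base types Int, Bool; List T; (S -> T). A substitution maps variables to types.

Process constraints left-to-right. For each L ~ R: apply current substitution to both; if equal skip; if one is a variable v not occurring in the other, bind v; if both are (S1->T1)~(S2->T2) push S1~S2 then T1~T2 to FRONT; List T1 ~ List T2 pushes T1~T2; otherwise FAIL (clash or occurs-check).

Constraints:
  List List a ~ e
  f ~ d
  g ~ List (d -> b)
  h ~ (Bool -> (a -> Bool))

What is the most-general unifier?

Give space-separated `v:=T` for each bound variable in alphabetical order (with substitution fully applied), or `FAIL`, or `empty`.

step 1: unify List List a ~ e  [subst: {-} | 3 pending]
  bind e := List List a
step 2: unify f ~ d  [subst: {e:=List List a} | 2 pending]
  bind f := d
step 3: unify g ~ List (d -> b)  [subst: {e:=List List a, f:=d} | 1 pending]
  bind g := List (d -> b)
step 4: unify h ~ (Bool -> (a -> Bool))  [subst: {e:=List List a, f:=d, g:=List (d -> b)} | 0 pending]
  bind h := (Bool -> (a -> Bool))

Answer: e:=List List a f:=d g:=List (d -> b) h:=(Bool -> (a -> Bool))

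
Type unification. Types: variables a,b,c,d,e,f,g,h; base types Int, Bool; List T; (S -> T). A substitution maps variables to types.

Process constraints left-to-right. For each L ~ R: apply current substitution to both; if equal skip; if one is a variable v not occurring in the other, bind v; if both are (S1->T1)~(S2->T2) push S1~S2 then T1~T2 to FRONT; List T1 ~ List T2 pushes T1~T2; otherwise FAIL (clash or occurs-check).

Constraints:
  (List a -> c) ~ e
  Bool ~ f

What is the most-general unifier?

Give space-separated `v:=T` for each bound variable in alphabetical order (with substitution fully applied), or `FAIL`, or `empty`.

Answer: e:=(List a -> c) f:=Bool

Derivation:
step 1: unify (List a -> c) ~ e  [subst: {-} | 1 pending]
  bind e := (List a -> c)
step 2: unify Bool ~ f  [subst: {e:=(List a -> c)} | 0 pending]
  bind f := Bool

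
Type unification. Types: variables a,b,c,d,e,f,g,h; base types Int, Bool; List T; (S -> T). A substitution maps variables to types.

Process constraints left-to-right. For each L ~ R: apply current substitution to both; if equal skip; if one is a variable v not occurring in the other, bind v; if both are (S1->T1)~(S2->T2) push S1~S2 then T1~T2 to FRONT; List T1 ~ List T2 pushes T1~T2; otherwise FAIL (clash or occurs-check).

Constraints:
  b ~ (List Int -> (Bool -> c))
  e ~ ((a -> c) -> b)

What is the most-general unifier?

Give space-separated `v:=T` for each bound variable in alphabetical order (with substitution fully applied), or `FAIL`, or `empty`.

step 1: unify b ~ (List Int -> (Bool -> c))  [subst: {-} | 1 pending]
  bind b := (List Int -> (Bool -> c))
step 2: unify e ~ ((a -> c) -> (List Int -> (Bool -> c)))  [subst: {b:=(List Int -> (Bool -> c))} | 0 pending]
  bind e := ((a -> c) -> (List Int -> (Bool -> c)))

Answer: b:=(List Int -> (Bool -> c)) e:=((a -> c) -> (List Int -> (Bool -> c)))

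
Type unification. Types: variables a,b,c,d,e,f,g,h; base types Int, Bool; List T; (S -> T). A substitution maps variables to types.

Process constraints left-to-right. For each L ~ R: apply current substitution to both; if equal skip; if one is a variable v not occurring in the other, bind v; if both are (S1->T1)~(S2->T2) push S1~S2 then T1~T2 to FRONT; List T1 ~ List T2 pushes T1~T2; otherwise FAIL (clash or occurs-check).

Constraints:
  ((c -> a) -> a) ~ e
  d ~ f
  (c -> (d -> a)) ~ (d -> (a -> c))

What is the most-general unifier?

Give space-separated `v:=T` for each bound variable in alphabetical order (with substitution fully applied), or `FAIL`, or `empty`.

step 1: unify ((c -> a) -> a) ~ e  [subst: {-} | 2 pending]
  bind e := ((c -> a) -> a)
step 2: unify d ~ f  [subst: {e:=((c -> a) -> a)} | 1 pending]
  bind d := f
step 3: unify (c -> (f -> a)) ~ (f -> (a -> c))  [subst: {e:=((c -> a) -> a), d:=f} | 0 pending]
  -> decompose arrow: push c~f, (f -> a)~(a -> c)
step 4: unify c ~ f  [subst: {e:=((c -> a) -> a), d:=f} | 1 pending]
  bind c := f
step 5: unify (f -> a) ~ (a -> f)  [subst: {e:=((c -> a) -> a), d:=f, c:=f} | 0 pending]
  -> decompose arrow: push f~a, a~f
step 6: unify f ~ a  [subst: {e:=((c -> a) -> a), d:=f, c:=f} | 1 pending]
  bind f := a
step 7: unify a ~ a  [subst: {e:=((c -> a) -> a), d:=f, c:=f, f:=a} | 0 pending]
  -> identical, skip

Answer: c:=a d:=a e:=((a -> a) -> a) f:=a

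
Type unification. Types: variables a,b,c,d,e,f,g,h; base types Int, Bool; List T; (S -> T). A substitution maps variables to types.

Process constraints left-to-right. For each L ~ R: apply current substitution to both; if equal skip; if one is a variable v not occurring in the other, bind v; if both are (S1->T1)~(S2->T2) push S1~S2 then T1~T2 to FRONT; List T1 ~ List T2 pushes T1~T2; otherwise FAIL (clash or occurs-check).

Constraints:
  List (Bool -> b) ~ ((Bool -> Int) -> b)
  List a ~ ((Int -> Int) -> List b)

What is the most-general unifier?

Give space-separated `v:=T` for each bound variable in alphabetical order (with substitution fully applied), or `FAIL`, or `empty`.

step 1: unify List (Bool -> b) ~ ((Bool -> Int) -> b)  [subst: {-} | 1 pending]
  clash: List (Bool -> b) vs ((Bool -> Int) -> b)

Answer: FAIL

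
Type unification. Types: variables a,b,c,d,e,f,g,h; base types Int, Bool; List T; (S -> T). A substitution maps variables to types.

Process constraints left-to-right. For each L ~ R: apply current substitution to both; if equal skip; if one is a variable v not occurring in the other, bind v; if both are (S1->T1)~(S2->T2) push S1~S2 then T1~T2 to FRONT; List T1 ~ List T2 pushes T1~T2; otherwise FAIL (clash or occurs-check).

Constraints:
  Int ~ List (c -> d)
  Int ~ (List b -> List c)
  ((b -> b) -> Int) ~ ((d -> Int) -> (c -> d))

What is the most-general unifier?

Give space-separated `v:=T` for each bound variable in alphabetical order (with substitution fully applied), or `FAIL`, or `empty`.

Answer: FAIL

Derivation:
step 1: unify Int ~ List (c -> d)  [subst: {-} | 2 pending]
  clash: Int vs List (c -> d)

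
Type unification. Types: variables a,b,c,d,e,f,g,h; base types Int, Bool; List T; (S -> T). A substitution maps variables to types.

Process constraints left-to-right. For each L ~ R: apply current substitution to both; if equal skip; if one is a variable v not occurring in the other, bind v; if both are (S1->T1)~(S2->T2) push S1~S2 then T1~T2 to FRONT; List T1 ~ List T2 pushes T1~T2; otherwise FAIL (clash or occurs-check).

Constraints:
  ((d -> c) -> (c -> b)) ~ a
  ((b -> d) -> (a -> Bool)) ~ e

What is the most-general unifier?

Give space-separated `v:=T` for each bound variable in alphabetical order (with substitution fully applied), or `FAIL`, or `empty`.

Answer: a:=((d -> c) -> (c -> b)) e:=((b -> d) -> (((d -> c) -> (c -> b)) -> Bool))

Derivation:
step 1: unify ((d -> c) -> (c -> b)) ~ a  [subst: {-} | 1 pending]
  bind a := ((d -> c) -> (c -> b))
step 2: unify ((b -> d) -> (((d -> c) -> (c -> b)) -> Bool)) ~ e  [subst: {a:=((d -> c) -> (c -> b))} | 0 pending]
  bind e := ((b -> d) -> (((d -> c) -> (c -> b)) -> Bool))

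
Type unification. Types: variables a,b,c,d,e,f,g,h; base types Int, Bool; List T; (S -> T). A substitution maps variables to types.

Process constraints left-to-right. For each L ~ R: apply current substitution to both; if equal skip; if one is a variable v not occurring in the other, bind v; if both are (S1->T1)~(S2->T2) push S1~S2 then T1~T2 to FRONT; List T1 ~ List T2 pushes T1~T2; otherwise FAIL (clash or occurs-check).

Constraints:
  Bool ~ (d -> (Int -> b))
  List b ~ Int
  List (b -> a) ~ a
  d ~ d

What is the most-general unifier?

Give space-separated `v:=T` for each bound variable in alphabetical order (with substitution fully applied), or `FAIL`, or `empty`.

step 1: unify Bool ~ (d -> (Int -> b))  [subst: {-} | 3 pending]
  clash: Bool vs (d -> (Int -> b))

Answer: FAIL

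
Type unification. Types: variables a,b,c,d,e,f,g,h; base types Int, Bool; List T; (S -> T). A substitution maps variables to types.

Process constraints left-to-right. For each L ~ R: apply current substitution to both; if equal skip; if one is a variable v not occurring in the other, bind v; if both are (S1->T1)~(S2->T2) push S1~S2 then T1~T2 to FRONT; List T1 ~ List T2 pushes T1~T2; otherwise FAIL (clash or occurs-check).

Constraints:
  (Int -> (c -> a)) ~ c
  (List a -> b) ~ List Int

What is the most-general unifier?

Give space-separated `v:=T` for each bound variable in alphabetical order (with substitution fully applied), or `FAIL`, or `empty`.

step 1: unify (Int -> (c -> a)) ~ c  [subst: {-} | 1 pending]
  occurs-check fail

Answer: FAIL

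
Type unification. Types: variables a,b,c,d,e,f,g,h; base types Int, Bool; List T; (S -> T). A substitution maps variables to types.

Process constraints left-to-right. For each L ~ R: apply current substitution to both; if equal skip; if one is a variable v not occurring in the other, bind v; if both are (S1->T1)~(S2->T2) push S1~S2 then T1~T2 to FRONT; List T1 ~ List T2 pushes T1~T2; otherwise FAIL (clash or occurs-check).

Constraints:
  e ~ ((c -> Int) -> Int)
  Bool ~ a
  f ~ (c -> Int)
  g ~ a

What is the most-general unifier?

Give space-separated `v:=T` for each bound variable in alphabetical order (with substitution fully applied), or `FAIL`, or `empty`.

step 1: unify e ~ ((c -> Int) -> Int)  [subst: {-} | 3 pending]
  bind e := ((c -> Int) -> Int)
step 2: unify Bool ~ a  [subst: {e:=((c -> Int) -> Int)} | 2 pending]
  bind a := Bool
step 3: unify f ~ (c -> Int)  [subst: {e:=((c -> Int) -> Int), a:=Bool} | 1 pending]
  bind f := (c -> Int)
step 4: unify g ~ Bool  [subst: {e:=((c -> Int) -> Int), a:=Bool, f:=(c -> Int)} | 0 pending]
  bind g := Bool

Answer: a:=Bool e:=((c -> Int) -> Int) f:=(c -> Int) g:=Bool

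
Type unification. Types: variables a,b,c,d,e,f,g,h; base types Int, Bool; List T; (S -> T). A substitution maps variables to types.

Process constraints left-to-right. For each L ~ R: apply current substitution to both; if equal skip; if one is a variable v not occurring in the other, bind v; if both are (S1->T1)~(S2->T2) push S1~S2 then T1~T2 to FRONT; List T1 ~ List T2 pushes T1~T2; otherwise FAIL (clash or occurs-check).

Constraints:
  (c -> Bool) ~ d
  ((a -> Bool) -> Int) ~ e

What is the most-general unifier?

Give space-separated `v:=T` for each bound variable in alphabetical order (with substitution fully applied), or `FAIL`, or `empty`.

Answer: d:=(c -> Bool) e:=((a -> Bool) -> Int)

Derivation:
step 1: unify (c -> Bool) ~ d  [subst: {-} | 1 pending]
  bind d := (c -> Bool)
step 2: unify ((a -> Bool) -> Int) ~ e  [subst: {d:=(c -> Bool)} | 0 pending]
  bind e := ((a -> Bool) -> Int)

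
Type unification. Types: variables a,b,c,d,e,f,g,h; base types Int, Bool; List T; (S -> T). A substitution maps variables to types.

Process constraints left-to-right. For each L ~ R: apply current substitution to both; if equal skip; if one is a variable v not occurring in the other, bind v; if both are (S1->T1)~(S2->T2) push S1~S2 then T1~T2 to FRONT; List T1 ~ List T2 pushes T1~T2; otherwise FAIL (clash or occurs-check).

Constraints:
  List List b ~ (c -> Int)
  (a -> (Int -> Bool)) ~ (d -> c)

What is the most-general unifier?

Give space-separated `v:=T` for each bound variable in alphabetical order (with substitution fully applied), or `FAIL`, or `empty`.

Answer: FAIL

Derivation:
step 1: unify List List b ~ (c -> Int)  [subst: {-} | 1 pending]
  clash: List List b vs (c -> Int)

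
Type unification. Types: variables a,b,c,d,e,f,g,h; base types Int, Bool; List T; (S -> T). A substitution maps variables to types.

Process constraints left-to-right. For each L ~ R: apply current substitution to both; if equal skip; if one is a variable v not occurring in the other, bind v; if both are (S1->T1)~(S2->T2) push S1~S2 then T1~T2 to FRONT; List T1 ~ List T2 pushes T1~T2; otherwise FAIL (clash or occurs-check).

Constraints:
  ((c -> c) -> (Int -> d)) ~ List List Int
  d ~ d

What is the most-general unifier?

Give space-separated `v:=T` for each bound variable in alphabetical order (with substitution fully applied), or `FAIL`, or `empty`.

step 1: unify ((c -> c) -> (Int -> d)) ~ List List Int  [subst: {-} | 1 pending]
  clash: ((c -> c) -> (Int -> d)) vs List List Int

Answer: FAIL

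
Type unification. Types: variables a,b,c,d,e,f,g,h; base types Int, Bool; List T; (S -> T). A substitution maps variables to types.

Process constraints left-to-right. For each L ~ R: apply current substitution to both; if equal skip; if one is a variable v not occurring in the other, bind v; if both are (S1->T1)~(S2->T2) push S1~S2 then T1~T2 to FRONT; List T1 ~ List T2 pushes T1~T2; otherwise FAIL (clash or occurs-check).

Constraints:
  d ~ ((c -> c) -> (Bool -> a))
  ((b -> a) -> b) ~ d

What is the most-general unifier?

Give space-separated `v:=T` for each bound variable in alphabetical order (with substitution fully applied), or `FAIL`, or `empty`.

Answer: FAIL

Derivation:
step 1: unify d ~ ((c -> c) -> (Bool -> a))  [subst: {-} | 1 pending]
  bind d := ((c -> c) -> (Bool -> a))
step 2: unify ((b -> a) -> b) ~ ((c -> c) -> (Bool -> a))  [subst: {d:=((c -> c) -> (Bool -> a))} | 0 pending]
  -> decompose arrow: push (b -> a)~(c -> c), b~(Bool -> a)
step 3: unify (b -> a) ~ (c -> c)  [subst: {d:=((c -> c) -> (Bool -> a))} | 1 pending]
  -> decompose arrow: push b~c, a~c
step 4: unify b ~ c  [subst: {d:=((c -> c) -> (Bool -> a))} | 2 pending]
  bind b := c
step 5: unify a ~ c  [subst: {d:=((c -> c) -> (Bool -> a)), b:=c} | 1 pending]
  bind a := c
step 6: unify c ~ (Bool -> c)  [subst: {d:=((c -> c) -> (Bool -> a)), b:=c, a:=c} | 0 pending]
  occurs-check fail: c in (Bool -> c)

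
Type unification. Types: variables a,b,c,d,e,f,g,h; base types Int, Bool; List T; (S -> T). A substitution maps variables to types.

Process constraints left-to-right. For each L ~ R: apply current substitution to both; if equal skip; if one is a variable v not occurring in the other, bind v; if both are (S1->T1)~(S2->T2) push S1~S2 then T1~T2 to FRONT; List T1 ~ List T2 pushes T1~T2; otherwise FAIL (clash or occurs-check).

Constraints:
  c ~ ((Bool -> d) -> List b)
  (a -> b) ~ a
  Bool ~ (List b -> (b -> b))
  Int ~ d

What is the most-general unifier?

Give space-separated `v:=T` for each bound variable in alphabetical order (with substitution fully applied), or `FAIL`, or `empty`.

step 1: unify c ~ ((Bool -> d) -> List b)  [subst: {-} | 3 pending]
  bind c := ((Bool -> d) -> List b)
step 2: unify (a -> b) ~ a  [subst: {c:=((Bool -> d) -> List b)} | 2 pending]
  occurs-check fail

Answer: FAIL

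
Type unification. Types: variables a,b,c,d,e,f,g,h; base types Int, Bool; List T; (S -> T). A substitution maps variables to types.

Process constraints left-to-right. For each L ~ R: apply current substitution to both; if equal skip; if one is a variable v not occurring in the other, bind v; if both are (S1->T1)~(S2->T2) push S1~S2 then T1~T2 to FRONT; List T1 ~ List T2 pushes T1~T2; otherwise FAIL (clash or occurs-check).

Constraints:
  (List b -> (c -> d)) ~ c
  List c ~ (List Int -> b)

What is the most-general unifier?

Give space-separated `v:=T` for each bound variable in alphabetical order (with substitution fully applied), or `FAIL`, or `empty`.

Answer: FAIL

Derivation:
step 1: unify (List b -> (c -> d)) ~ c  [subst: {-} | 1 pending]
  occurs-check fail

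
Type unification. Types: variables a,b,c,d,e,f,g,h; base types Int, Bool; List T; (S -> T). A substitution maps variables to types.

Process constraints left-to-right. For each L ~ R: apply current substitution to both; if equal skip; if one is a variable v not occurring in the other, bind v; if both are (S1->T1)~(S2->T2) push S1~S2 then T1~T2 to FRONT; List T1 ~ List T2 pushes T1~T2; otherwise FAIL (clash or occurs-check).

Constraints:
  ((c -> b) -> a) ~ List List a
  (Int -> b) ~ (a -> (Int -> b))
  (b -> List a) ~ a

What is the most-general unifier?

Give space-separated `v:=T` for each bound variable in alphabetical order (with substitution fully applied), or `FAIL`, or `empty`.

Answer: FAIL

Derivation:
step 1: unify ((c -> b) -> a) ~ List List a  [subst: {-} | 2 pending]
  clash: ((c -> b) -> a) vs List List a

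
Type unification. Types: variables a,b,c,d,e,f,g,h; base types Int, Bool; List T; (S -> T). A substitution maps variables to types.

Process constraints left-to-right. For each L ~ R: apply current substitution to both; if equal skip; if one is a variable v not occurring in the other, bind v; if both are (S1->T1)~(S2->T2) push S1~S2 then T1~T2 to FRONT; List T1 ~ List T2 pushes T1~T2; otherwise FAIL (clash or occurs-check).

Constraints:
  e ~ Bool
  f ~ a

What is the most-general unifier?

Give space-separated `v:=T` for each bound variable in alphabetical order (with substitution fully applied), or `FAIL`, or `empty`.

Answer: e:=Bool f:=a

Derivation:
step 1: unify e ~ Bool  [subst: {-} | 1 pending]
  bind e := Bool
step 2: unify f ~ a  [subst: {e:=Bool} | 0 pending]
  bind f := a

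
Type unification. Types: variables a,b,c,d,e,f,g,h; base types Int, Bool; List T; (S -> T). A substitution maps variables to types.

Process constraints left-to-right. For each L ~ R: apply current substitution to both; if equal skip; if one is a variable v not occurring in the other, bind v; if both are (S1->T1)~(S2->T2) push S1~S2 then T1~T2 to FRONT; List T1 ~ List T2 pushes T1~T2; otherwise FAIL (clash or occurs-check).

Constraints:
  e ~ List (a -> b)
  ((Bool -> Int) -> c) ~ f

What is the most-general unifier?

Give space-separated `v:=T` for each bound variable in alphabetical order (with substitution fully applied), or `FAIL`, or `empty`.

step 1: unify e ~ List (a -> b)  [subst: {-} | 1 pending]
  bind e := List (a -> b)
step 2: unify ((Bool -> Int) -> c) ~ f  [subst: {e:=List (a -> b)} | 0 pending]
  bind f := ((Bool -> Int) -> c)

Answer: e:=List (a -> b) f:=((Bool -> Int) -> c)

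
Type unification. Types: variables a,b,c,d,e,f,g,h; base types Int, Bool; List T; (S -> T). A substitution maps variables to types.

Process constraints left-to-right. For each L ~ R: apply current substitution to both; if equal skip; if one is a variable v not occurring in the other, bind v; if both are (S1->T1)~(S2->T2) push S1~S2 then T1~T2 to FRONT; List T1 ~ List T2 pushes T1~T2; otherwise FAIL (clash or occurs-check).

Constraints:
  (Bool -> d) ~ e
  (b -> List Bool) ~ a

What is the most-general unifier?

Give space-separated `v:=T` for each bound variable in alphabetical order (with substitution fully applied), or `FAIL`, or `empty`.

Answer: a:=(b -> List Bool) e:=(Bool -> d)

Derivation:
step 1: unify (Bool -> d) ~ e  [subst: {-} | 1 pending]
  bind e := (Bool -> d)
step 2: unify (b -> List Bool) ~ a  [subst: {e:=(Bool -> d)} | 0 pending]
  bind a := (b -> List Bool)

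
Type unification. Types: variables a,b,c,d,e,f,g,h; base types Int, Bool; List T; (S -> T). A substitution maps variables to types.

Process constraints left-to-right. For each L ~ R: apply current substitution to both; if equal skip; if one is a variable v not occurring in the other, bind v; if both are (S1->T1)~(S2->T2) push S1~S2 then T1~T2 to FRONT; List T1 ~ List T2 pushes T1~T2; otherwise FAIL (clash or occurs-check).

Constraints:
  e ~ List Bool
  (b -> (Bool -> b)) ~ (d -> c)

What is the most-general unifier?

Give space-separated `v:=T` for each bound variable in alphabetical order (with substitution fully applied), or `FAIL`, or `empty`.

Answer: b:=d c:=(Bool -> d) e:=List Bool

Derivation:
step 1: unify e ~ List Bool  [subst: {-} | 1 pending]
  bind e := List Bool
step 2: unify (b -> (Bool -> b)) ~ (d -> c)  [subst: {e:=List Bool} | 0 pending]
  -> decompose arrow: push b~d, (Bool -> b)~c
step 3: unify b ~ d  [subst: {e:=List Bool} | 1 pending]
  bind b := d
step 4: unify (Bool -> d) ~ c  [subst: {e:=List Bool, b:=d} | 0 pending]
  bind c := (Bool -> d)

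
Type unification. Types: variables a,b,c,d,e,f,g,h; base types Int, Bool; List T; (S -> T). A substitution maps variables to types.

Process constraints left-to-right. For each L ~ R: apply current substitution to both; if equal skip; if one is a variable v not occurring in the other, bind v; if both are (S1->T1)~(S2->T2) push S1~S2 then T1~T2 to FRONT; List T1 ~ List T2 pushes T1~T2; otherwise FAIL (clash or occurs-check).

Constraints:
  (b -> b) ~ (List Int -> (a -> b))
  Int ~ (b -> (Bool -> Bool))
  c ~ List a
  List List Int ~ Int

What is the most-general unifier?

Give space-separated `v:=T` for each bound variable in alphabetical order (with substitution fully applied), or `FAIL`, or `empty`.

Answer: FAIL

Derivation:
step 1: unify (b -> b) ~ (List Int -> (a -> b))  [subst: {-} | 3 pending]
  -> decompose arrow: push b~List Int, b~(a -> b)
step 2: unify b ~ List Int  [subst: {-} | 4 pending]
  bind b := List Int
step 3: unify List Int ~ (a -> List Int)  [subst: {b:=List Int} | 3 pending]
  clash: List Int vs (a -> List Int)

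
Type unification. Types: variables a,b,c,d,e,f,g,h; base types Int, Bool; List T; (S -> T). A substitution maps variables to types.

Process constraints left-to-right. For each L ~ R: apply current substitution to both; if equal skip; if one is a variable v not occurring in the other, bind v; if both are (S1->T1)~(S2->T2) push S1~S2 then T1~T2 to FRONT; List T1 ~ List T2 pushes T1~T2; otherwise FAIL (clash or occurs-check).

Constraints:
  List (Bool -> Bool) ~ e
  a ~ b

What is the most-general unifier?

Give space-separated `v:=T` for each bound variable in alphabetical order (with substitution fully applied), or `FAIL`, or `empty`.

Answer: a:=b e:=List (Bool -> Bool)

Derivation:
step 1: unify List (Bool -> Bool) ~ e  [subst: {-} | 1 pending]
  bind e := List (Bool -> Bool)
step 2: unify a ~ b  [subst: {e:=List (Bool -> Bool)} | 0 pending]
  bind a := b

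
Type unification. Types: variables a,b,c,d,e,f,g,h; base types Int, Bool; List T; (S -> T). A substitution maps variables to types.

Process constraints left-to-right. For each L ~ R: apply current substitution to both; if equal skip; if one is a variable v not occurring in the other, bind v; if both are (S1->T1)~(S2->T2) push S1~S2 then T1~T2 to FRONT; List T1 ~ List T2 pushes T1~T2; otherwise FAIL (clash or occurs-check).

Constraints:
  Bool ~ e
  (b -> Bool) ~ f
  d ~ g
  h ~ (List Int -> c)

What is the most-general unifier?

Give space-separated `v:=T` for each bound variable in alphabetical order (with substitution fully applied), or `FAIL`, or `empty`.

step 1: unify Bool ~ e  [subst: {-} | 3 pending]
  bind e := Bool
step 2: unify (b -> Bool) ~ f  [subst: {e:=Bool} | 2 pending]
  bind f := (b -> Bool)
step 3: unify d ~ g  [subst: {e:=Bool, f:=(b -> Bool)} | 1 pending]
  bind d := g
step 4: unify h ~ (List Int -> c)  [subst: {e:=Bool, f:=(b -> Bool), d:=g} | 0 pending]
  bind h := (List Int -> c)

Answer: d:=g e:=Bool f:=(b -> Bool) h:=(List Int -> c)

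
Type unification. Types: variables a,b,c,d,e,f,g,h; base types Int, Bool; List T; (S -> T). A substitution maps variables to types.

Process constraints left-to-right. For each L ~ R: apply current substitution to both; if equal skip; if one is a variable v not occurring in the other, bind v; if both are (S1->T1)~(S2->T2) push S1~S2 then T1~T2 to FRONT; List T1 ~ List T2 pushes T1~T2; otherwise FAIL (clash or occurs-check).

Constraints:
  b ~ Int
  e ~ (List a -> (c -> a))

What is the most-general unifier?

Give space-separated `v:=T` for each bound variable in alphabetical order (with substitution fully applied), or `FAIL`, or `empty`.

Answer: b:=Int e:=(List a -> (c -> a))

Derivation:
step 1: unify b ~ Int  [subst: {-} | 1 pending]
  bind b := Int
step 2: unify e ~ (List a -> (c -> a))  [subst: {b:=Int} | 0 pending]
  bind e := (List a -> (c -> a))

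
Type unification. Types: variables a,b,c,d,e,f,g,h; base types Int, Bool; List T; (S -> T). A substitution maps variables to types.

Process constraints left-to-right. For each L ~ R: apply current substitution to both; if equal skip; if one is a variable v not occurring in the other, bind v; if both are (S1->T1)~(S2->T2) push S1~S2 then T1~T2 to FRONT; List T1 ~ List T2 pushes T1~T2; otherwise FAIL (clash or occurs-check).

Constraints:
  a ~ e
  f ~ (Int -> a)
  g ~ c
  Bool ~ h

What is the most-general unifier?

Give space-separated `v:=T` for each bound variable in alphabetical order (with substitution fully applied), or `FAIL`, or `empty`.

Answer: a:=e f:=(Int -> e) g:=c h:=Bool

Derivation:
step 1: unify a ~ e  [subst: {-} | 3 pending]
  bind a := e
step 2: unify f ~ (Int -> e)  [subst: {a:=e} | 2 pending]
  bind f := (Int -> e)
step 3: unify g ~ c  [subst: {a:=e, f:=(Int -> e)} | 1 pending]
  bind g := c
step 4: unify Bool ~ h  [subst: {a:=e, f:=(Int -> e), g:=c} | 0 pending]
  bind h := Bool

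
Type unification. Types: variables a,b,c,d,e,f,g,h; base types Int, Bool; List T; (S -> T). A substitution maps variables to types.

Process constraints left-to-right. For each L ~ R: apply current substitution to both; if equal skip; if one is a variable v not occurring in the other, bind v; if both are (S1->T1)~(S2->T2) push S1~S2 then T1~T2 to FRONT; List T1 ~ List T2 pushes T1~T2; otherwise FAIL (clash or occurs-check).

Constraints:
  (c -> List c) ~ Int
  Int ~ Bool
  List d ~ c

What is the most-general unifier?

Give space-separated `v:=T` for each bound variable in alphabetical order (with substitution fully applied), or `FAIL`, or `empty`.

Answer: FAIL

Derivation:
step 1: unify (c -> List c) ~ Int  [subst: {-} | 2 pending]
  clash: (c -> List c) vs Int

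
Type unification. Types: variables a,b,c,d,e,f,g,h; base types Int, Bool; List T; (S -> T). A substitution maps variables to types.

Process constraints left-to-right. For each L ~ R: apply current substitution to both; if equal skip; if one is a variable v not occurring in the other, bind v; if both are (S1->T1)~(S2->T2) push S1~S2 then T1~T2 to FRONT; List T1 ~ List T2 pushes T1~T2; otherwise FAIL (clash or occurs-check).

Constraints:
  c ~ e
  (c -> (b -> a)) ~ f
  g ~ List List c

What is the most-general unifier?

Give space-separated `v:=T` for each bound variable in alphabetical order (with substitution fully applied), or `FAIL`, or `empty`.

Answer: c:=e f:=(e -> (b -> a)) g:=List List e

Derivation:
step 1: unify c ~ e  [subst: {-} | 2 pending]
  bind c := e
step 2: unify (e -> (b -> a)) ~ f  [subst: {c:=e} | 1 pending]
  bind f := (e -> (b -> a))
step 3: unify g ~ List List e  [subst: {c:=e, f:=(e -> (b -> a))} | 0 pending]
  bind g := List List e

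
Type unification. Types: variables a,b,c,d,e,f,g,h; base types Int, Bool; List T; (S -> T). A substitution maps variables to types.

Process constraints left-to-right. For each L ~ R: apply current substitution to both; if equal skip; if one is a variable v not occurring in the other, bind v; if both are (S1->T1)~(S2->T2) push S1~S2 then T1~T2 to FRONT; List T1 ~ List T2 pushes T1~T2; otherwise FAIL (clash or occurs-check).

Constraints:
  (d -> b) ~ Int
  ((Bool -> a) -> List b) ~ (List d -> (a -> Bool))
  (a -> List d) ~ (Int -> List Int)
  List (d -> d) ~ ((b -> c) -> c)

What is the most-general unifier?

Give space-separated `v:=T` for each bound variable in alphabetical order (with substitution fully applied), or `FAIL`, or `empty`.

step 1: unify (d -> b) ~ Int  [subst: {-} | 3 pending]
  clash: (d -> b) vs Int

Answer: FAIL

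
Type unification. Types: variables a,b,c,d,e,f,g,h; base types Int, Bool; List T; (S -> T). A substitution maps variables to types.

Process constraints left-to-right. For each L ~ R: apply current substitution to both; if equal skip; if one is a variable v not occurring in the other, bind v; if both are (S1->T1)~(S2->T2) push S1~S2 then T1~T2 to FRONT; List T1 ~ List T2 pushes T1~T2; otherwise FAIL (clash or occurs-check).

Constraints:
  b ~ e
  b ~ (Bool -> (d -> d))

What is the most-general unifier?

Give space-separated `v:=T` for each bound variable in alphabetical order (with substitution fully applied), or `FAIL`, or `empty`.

Answer: b:=(Bool -> (d -> d)) e:=(Bool -> (d -> d))

Derivation:
step 1: unify b ~ e  [subst: {-} | 1 pending]
  bind b := e
step 2: unify e ~ (Bool -> (d -> d))  [subst: {b:=e} | 0 pending]
  bind e := (Bool -> (d -> d))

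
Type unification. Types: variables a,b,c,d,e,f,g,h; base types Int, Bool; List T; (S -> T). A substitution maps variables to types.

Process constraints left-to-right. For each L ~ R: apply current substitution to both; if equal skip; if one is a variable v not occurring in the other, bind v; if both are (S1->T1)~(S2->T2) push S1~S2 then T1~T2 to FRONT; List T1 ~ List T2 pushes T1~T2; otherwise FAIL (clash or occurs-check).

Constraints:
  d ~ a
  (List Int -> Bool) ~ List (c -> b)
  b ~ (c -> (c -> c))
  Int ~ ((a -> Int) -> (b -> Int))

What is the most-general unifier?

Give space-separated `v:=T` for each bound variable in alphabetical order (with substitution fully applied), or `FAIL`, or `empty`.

Answer: FAIL

Derivation:
step 1: unify d ~ a  [subst: {-} | 3 pending]
  bind d := a
step 2: unify (List Int -> Bool) ~ List (c -> b)  [subst: {d:=a} | 2 pending]
  clash: (List Int -> Bool) vs List (c -> b)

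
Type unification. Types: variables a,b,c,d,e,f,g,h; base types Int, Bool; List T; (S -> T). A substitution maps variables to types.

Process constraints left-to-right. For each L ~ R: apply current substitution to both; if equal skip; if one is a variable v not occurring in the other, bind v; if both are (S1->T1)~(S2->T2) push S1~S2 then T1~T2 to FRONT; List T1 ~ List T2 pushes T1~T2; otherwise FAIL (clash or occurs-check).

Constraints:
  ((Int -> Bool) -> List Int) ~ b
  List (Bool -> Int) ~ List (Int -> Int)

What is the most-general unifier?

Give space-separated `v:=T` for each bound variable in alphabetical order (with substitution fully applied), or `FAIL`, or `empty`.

step 1: unify ((Int -> Bool) -> List Int) ~ b  [subst: {-} | 1 pending]
  bind b := ((Int -> Bool) -> List Int)
step 2: unify List (Bool -> Int) ~ List (Int -> Int)  [subst: {b:=((Int -> Bool) -> List Int)} | 0 pending]
  -> decompose List: push (Bool -> Int)~(Int -> Int)
step 3: unify (Bool -> Int) ~ (Int -> Int)  [subst: {b:=((Int -> Bool) -> List Int)} | 0 pending]
  -> decompose arrow: push Bool~Int, Int~Int
step 4: unify Bool ~ Int  [subst: {b:=((Int -> Bool) -> List Int)} | 1 pending]
  clash: Bool vs Int

Answer: FAIL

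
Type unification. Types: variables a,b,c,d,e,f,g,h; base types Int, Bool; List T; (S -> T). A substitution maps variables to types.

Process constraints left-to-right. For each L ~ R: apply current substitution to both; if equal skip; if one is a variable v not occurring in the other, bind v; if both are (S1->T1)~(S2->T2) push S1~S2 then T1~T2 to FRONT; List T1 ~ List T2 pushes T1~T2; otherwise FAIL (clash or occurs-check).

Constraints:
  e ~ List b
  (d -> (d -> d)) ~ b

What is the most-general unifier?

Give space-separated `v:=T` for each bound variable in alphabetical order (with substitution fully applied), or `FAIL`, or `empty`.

step 1: unify e ~ List b  [subst: {-} | 1 pending]
  bind e := List b
step 2: unify (d -> (d -> d)) ~ b  [subst: {e:=List b} | 0 pending]
  bind b := (d -> (d -> d))

Answer: b:=(d -> (d -> d)) e:=List (d -> (d -> d))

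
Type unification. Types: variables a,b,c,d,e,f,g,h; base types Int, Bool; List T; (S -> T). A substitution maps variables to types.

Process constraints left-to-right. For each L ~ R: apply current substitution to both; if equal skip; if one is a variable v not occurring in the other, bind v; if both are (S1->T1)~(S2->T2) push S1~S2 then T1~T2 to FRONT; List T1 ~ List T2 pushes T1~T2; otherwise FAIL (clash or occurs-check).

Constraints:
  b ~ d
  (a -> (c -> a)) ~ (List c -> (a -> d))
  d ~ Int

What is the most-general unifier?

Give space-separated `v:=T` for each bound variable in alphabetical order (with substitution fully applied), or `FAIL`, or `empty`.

step 1: unify b ~ d  [subst: {-} | 2 pending]
  bind b := d
step 2: unify (a -> (c -> a)) ~ (List c -> (a -> d))  [subst: {b:=d} | 1 pending]
  -> decompose arrow: push a~List c, (c -> a)~(a -> d)
step 3: unify a ~ List c  [subst: {b:=d} | 2 pending]
  bind a := List c
step 4: unify (c -> List c) ~ (List c -> d)  [subst: {b:=d, a:=List c} | 1 pending]
  -> decompose arrow: push c~List c, List c~d
step 5: unify c ~ List c  [subst: {b:=d, a:=List c} | 2 pending]
  occurs-check fail: c in List c

Answer: FAIL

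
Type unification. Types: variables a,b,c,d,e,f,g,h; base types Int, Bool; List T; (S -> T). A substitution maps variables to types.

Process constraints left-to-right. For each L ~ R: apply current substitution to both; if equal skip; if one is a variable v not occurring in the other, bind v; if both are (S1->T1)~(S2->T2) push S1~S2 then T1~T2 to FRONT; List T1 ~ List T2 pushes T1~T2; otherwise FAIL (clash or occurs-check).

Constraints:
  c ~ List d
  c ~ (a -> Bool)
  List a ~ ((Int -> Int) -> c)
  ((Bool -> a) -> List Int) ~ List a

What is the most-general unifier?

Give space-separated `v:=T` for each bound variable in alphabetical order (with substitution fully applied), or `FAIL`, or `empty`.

Answer: FAIL

Derivation:
step 1: unify c ~ List d  [subst: {-} | 3 pending]
  bind c := List d
step 2: unify List d ~ (a -> Bool)  [subst: {c:=List d} | 2 pending]
  clash: List d vs (a -> Bool)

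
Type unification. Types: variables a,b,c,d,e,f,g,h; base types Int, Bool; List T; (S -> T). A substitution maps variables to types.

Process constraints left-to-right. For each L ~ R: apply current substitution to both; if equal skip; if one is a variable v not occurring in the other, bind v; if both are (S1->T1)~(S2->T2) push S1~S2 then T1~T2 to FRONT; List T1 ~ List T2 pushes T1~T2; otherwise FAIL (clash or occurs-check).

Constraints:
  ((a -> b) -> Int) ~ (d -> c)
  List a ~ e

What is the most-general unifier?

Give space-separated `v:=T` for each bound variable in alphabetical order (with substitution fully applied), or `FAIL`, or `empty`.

step 1: unify ((a -> b) -> Int) ~ (d -> c)  [subst: {-} | 1 pending]
  -> decompose arrow: push (a -> b)~d, Int~c
step 2: unify (a -> b) ~ d  [subst: {-} | 2 pending]
  bind d := (a -> b)
step 3: unify Int ~ c  [subst: {d:=(a -> b)} | 1 pending]
  bind c := Int
step 4: unify List a ~ e  [subst: {d:=(a -> b), c:=Int} | 0 pending]
  bind e := List a

Answer: c:=Int d:=(a -> b) e:=List a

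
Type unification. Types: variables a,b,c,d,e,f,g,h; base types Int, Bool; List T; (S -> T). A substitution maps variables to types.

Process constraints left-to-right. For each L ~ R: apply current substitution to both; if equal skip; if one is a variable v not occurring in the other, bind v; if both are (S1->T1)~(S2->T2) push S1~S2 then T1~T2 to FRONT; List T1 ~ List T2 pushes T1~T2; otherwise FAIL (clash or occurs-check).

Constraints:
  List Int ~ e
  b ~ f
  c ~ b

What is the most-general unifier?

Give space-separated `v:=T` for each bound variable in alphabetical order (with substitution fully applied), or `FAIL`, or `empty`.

step 1: unify List Int ~ e  [subst: {-} | 2 pending]
  bind e := List Int
step 2: unify b ~ f  [subst: {e:=List Int} | 1 pending]
  bind b := f
step 3: unify c ~ f  [subst: {e:=List Int, b:=f} | 0 pending]
  bind c := f

Answer: b:=f c:=f e:=List Int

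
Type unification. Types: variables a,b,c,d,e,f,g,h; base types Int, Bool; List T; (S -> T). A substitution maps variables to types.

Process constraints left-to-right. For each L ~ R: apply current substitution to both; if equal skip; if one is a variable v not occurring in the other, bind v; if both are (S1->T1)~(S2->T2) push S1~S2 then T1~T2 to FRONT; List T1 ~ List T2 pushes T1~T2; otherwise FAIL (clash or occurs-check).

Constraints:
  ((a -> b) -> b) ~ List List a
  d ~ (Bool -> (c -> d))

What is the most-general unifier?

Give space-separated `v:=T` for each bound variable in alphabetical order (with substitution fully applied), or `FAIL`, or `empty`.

Answer: FAIL

Derivation:
step 1: unify ((a -> b) -> b) ~ List List a  [subst: {-} | 1 pending]
  clash: ((a -> b) -> b) vs List List a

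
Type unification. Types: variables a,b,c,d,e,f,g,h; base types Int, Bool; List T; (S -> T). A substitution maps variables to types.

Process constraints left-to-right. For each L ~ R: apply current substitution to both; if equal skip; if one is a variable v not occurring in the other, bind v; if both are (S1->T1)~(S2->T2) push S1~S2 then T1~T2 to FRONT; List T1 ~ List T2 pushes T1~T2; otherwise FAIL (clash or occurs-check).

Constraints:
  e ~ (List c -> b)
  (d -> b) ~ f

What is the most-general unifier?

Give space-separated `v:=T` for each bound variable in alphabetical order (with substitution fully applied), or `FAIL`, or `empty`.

step 1: unify e ~ (List c -> b)  [subst: {-} | 1 pending]
  bind e := (List c -> b)
step 2: unify (d -> b) ~ f  [subst: {e:=(List c -> b)} | 0 pending]
  bind f := (d -> b)

Answer: e:=(List c -> b) f:=(d -> b)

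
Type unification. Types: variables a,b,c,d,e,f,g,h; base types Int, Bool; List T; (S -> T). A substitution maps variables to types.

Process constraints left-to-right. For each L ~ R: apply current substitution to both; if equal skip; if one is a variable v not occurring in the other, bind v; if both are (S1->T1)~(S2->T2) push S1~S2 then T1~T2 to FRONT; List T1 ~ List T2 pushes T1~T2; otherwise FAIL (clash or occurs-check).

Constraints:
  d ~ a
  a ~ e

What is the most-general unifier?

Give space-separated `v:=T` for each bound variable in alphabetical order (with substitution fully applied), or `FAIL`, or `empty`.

step 1: unify d ~ a  [subst: {-} | 1 pending]
  bind d := a
step 2: unify a ~ e  [subst: {d:=a} | 0 pending]
  bind a := e

Answer: a:=e d:=e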